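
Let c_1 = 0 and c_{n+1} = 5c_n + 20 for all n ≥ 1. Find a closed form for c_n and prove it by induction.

Claim: c_n = 5^n − 5.

Base case: c_1 = 0, and 5^1 − 5 = 5 − 5 = 0.
Assume c_r = 5^r − 5 for some r ≥ 1.
Then c_{r+1} = 5c_r + 20 = 5·(5^r − 5) + 20 = 5^{r+1} − 25 + 20 = 5^{r+1} − 5.
Hence c_n = 5^n − 5 for every n ≥ 1, by induction.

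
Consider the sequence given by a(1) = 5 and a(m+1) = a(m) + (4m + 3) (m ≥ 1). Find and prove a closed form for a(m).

Claim: a(m) = 2m^2 + m + 2.

Base case: a(1) = 5, and 2·1^2 + 1 + 2 = 5.
Assume a(r) = 2r^2 + r + 2.
Then a(r+1) = a(r) + (4r + 3) = (2r^2 + r + 2) + (4r + 3) = 2r^2 + 5r + 5,
and 2·(r+1)^2 + (r+1) + 2 = 2r^2 + 5r + 5.
Hence a(m) = 2m^2 + m + 2 for every m ≥ 1, by induction.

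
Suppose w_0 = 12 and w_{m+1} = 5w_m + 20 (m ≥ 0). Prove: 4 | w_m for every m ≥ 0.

Base case: w_0 = 12 = 4·3, so 4 | w_0.
Assume 4 | w_j, so w_j = 4t for some integer t.
Then w_{j+1} = 5w_j + 20 = 5·(4t) + 20 = 4(5t + 5), so 4 | w_{j+1}.
This completes the inductive step, so 4 | w_m for all m ≥ 0.

4 | w_m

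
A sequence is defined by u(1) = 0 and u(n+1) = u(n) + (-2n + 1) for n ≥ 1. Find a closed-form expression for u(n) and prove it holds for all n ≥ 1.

Claim: u(n) = -n^2 + 2n − 1.

Base case: u(1) = 0, and -1^2 + 2·1 − 1 = 0.
Assume u(j) = -j^2 + 2j − 1.
Then u(j+1) = u(j) + (-2j + 1) = (-j^2 + 2j − 1) + (-2j + 1) = -j^2,
and -(j+1)^2 + 2·(j+1) − 1 = -j^2.
This completes the inductive step, so u(n) = -n^2 + 2n − 1 for all n ≥ 1.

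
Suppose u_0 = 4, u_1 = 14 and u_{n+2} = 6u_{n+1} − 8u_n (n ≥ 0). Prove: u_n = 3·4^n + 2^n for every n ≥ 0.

Base cases: u_0 = 4 and 3·4^0 + 2^0 = 4; u_1 = 14 and 3·4^1 + 2^1 = 14.
Assume u_j = 3·4^j + 2^j for all 0 ≤ j ≤ m, where m ≥ 1.
Then u_{m+1} = 6u_m − 8u_{m−1} = 6·(3·4^m + 2^m) − 8·(3·4^{m−1} + 2^{m−1}) = 3·(6·4 − 8)4^{m−1} + (6·2 − 8)2^{m−1} = 48·4^{m−1} + 4·2^{m−1} = 3·4^{m+1} + 2^{m+1}.
This completes the inductive step, so u_n = 3·4^n + 2^n for all n ≥ 0.

u_n = 3·4^n + 2^n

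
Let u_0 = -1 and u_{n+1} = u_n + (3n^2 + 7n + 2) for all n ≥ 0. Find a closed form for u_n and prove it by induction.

Claim: u_n = n^3 + 2n^2 − n − 1.

Base case: u_0 = -1, and 0^3 + 2·0^2 − 0 − 1 = -1.
Assume u_r = r^3 + 2r^2 − r − 1.
Then u_{r+1} = u_r + (3r^2 + 7r + 2) = (r^3 + 2r^2 − r − 1) + (3r^2 + 7r + 2) = r^3 + 5r^2 + 6r + 1,
and (r+1)^3 + 2·(r+1)^2 − (r+1) − 1 = r^3 + 5r^2 + 6r + 1.
This completes the inductive step, so u_n = n^3 + 2n^2 − n − 1 for all n ≥ 0.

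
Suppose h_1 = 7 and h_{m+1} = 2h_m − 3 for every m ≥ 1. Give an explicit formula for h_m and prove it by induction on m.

Claim: h_m = 2^{m+1} + 3.

Base case: h_1 = 7, and 2^{1+1} + 3 = 4 + 3 = 7.
Assume h_r = 2^{r+1} + 3 for some r ≥ 1.
Then h_{r+1} = 2h_r − 3 = 2·(2^{r+1} + 3) − 3 = 2^{r+2} + 6 − 3 = 2^{r+2} + 3.
Hence h_m = 2^{m+1} + 3 for every m ≥ 1, by induction.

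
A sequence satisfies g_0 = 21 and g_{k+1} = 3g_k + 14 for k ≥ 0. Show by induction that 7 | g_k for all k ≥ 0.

Base case: g_0 = 21 = 7·3, so 7 | g_0.
Assume 7 | g_j, so g_j = 7t for some integer t.
Then g_{j+1} = 3g_j + 14 = 3·(7t) + 14 = 7(3t + 2), so 7 | g_{j+1}.
By induction, 7 | g_k for all k ≥ 0.

7 | g_k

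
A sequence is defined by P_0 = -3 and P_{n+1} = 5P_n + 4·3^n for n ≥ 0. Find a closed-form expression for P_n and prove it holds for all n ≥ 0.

Claim: P_n = -5^n − 2·3^n.

Base case: P_0 = -3, and -5^0 − 2·3^0 = -1 − 2 = -3.
Assume P_m = -5^m − 2·3^m for some m ≥ 0.
Then P_{m+1} = 5P_m + 4·3^m = 5·(-5^m − 2·3^m) + 4·3^m = -5^{m+1} − 10·3^m + 4·3^m = -5^{m+1} − 6·3^m = -5^{m+1} − 2·3^{m+1}.
This completes the inductive step, so P_n = -5^n − 2·3^n for all n ≥ 0.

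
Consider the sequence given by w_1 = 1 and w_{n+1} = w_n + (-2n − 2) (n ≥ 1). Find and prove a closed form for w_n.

Claim: w_n = -n^2 − n + 3.

Base case: w_1 = 1, and -1^2 − 1 + 3 = 1.
Assume w_j = -j^2 − j + 3.
Then w_{j+1} = w_j + (-2j − 2) = (-j^2 − j + 3) + (-2j − 2) = -j^2 − 3j + 1,
and -(j+1)^2 − (j+1) + 3 = -j^2 − 3j + 1.
This completes the inductive step, so w_n = -n^2 − n + 3 for all n ≥ 1.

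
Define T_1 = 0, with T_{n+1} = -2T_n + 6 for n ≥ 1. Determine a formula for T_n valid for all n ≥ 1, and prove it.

Claim: T_n = (-2)^n + 2.

Base case: T_1 = 0, and (-2)^1 + 2 = -2 + 2 = 0.
Assume T_j = (-2)^j + 2 for some j ≥ 1.
Then T_{j+1} = -2T_j + 6 = -2·((-2)^j + 2) + 6 = -2·(-2)^j − 4 + 6 = (-2)^{j+1} + 2.
By induction, T_n = (-2)^n + 2 for all n ≥ 1.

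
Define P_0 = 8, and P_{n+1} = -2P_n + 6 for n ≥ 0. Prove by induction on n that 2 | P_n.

Base case: P_0 = 8 = 2·4, so 2 | P_0.
Assume 2 | P_k, so P_k = 2t for some integer t.
Then P_{k+1} = -2P_k + 6 = -2·(2t) + 6 = 2(-2t + 3), so 2 | P_{k+1}.
This completes the inductive step, so 2 | P_n for all n ≥ 0.

2 | P_n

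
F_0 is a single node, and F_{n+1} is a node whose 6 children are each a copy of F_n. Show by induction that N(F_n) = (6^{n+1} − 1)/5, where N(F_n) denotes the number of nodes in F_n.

Base case: N(F_0) = 1, and (6^{0+1} − 1)/5 = 1.
Assume N(F_m) = (6^{m+1} − 1)/5.
Then N(F_{m+1}) = 1 + 6N(F_m) = 1 + 6·(6^{m+1} − 1)/5 = 1 + (6^{m+2} − 6)/5 = (5 + 6^{m+2} − 6)/5 = (6^{m+2} − 1)/5.
So the formula holds for m+1, and by induction N(F_n) = (6^{n+1} − 1)/5 for all n ≥ 0.

N(F_n) = (6^{n+1} − 1)/5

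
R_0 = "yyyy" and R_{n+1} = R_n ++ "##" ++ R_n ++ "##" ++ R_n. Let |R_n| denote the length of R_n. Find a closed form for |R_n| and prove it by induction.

Claim: |R_n| = 6·3^n − 2.

Base case: |R_0| = 4, and 6·3^0 − 2 = 4.
Assume |R_k| = 6·3^k − 2.
Then |R_{k+1}| = 3|R_k| + 4 = 3(6·3^k − 2) + 4 = 6·3^{k+1} − 6 + 4 = 6·3^{k+1} − 2.
Hence |R_n| = 6·3^n − 2 for every n ≥ 0, by induction.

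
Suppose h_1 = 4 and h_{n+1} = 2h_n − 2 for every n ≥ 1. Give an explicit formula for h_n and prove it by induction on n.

Claim: h_n = 2^n + 2.

Base case: h_1 = 4, and 2^1 + 2 = 2 + 2 = 4.
Assume h_r = 2^r + 2 for some r ≥ 1.
Then h_{r+1} = 2h_r − 2 = 2·(2^r + 2) − 2 = 2^{r+1} + 4 − 2 = 2^{r+1} + 2.
By induction, h_n = 2^n + 2 for all n ≥ 1.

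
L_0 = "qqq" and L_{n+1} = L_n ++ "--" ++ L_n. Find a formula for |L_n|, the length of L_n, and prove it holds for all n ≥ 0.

Claim: |L_n| = 5·2^n − 2.

Base case: |L_0| = 3, and 5·2^0 − 2 = 3.
Assume |L_m| = 5·2^m − 2.
Then |L_{m+1}| = |L_m| + 2 + |L_m| = 2|L_m| + 2 = 2(5·2^m − 2) + 2 = 5·2^{m+1} − 4 + 2 = 5·2^{m+1} − 2.
So the formula holds for m+1, and by induction |L_n| = 5·2^n − 2 for all n ≥ 0.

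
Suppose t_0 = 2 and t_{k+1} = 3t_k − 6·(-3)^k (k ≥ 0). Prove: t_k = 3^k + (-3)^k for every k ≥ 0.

Base case: t_0 = 2, and 3^0 + (-3)^0 = 1 + 1 = 2.
Assume t_r = 3^r + (-3)^r for some r ≥ 0.
Then t_{r+1} = 3t_r − 6·(-3)^r = 3·(3^r + (-3)^r) − 6·(-3)^r = 3^{r+1} + 3·(-3)^r − 6·(-3)^r = 3^{r+1} − 3·(-3)^r = 3^{r+1} + (-3)^{r+1}.
Hence t_k = 3^k + (-3)^k for every k ≥ 0, by induction.

t_k = 3^k + (-3)^k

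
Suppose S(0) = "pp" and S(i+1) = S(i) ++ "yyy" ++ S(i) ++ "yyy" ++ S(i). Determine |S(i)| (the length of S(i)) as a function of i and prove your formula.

Claim: |S(i)| = 5·3^i − 3.

Base case: |S(0)| = 2, and 5·3^0 − 3 = 2.
Assume |S(k)| = 5·3^k − 3.
Then |S(k+1)| = 3|S(k)| + 6 = 3(5·3^k − 3) + 6 = 5·3^{k+1} − 9 + 6 = 5·3^{k+1} − 3.
This completes the inductive step, so |S(i)| = 5·3^i − 3 for all i ≥ 0.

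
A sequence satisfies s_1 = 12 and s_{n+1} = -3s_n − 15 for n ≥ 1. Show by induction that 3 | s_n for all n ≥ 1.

Base case: s_1 = 12 = 3·4, so 3 | s_1.
Assume 3 | s_r, so s_r = 3t for some integer t.
Then s_{r+1} = -3s_r − 15 = -3·(3t) − 15 = 3(-3t − 5), so 3 | s_{r+1}.
So the property holds for r+1, and by induction 3 | s_n for all n ≥ 1.

3 | s_n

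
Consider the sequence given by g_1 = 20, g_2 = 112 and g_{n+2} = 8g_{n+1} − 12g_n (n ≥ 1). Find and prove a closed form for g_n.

Claim: g_n = 3·6^n + 2^n.

Base cases: g_1 = 20 and 3·6^1 + 2^1 = 20; g_2 = 112 and 3·6^2 + 2^2 = 112.
Assume g_j = 3·6^j + 2^j for all 1 ≤ j ≤ r, where r ≥ 2.
Then g_{r+1} = 8g_r − 12g_{r−1} = 8·(3·6^r + 2^r) − 12·(3·6^{r−1} + 2^{r−1}) = 3·(8·6 − 12)6^{r−1} + (8·2 − 12)2^{r−1} = 108·6^{r−1} + 4·2^{r−1} = 3·6^{r+1} + 2^{r+1}.
By strong induction, g_n = 3·6^n + 2^n for all n ≥ 1.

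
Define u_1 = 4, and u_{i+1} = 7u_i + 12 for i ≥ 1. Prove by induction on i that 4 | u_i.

Base case: u_1 = 4 = 4·1, so 4 | u_1.
Assume 4 | u_j, so u_j = 4t for some integer t.
Then u_{j+1} = 7u_j + 12 = 7·(4t) + 12 = 4(7t + 3), so 4 | u_{j+1}.
Hence 4 | u_i for every i ≥ 1, by induction.

4 | u_i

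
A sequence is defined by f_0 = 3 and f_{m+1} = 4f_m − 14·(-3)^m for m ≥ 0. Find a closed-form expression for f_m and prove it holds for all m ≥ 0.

Claim: f_m = 4^m + 2·(-3)^m.

Base case: f_0 = 3, and 4^0 + 2·(-3)^0 = 1 + 2 = 3.
Assume f_r = 4^r + 2·(-3)^r for some r ≥ 0.
Then f_{r+1} = 4f_r − 14·(-3)^r = 4·(4^r + 2·(-3)^r) − 14·(-3)^r = 4^{r+1} + 8·(-3)^r − 14·(-3)^r = 4^{r+1} − 6·(-3)^r = 4^{r+1} + 2·(-3)^{r+1}.
Hence f_m = 4^m + 2·(-3)^m for every m ≥ 0, by induction.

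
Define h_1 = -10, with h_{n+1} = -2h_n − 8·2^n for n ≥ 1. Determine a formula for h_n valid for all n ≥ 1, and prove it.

Claim: h_n = 3·(-2)^n − 2·2^n.

Base case: h_1 = -10, and 3·(-2)^1 − 2·2^1 = -6 − 4 = -10.
Assume h_r = 3·(-2)^r − 2·2^r for some r ≥ 1.
Then h_{r+1} = -2h_r − 8·2^r = -2·(3·(-2)^r − 2·2^r) − 8·2^r = 3·(-2)^{r+1} + 4·2^r − 8·2^r = 3·(-2)^{r+1} − 4·2^r = 3·(-2)^{r+1} − 2·2^{r+1}.
By induction, h_n = 3·(-2)^n − 2·2^n for all n ≥ 1.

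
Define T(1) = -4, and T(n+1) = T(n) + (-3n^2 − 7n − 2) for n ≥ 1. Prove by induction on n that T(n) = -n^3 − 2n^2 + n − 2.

Base case: T(1) = -4, and -1^3 − 2·1^2 + 1 − 2 = -4.
Assume T(m) = -m^3 − 2m^2 + m − 2.
Then T(m+1) = T(m) + (-3m^2 − 7m − 2) = (-m^3 − 2m^2 + m − 2) + (-3m^2 − 7m − 2) = -m^3 − 5m^2 − 6m − 4,
and -(m+1)^3 − 2·(m+1)^2 + (m+1) − 2 = -m^3 − 5m^2 − 6m − 4.
Hence T(n) = -n^3 − 2n^2 + n − 2 for every n ≥ 1, by induction.

T(n) = -n^3 − 2n^2 + n − 2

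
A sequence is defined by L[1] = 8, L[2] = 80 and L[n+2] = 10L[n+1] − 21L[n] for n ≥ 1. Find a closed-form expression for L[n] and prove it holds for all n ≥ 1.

Claim: L[n] = 2·7^n − 2·3^n.

Base cases: L[1] = 8 and 2·7^1 − 2·3^1 = 8; L[2] = 80 and 2·7^2 − 2·3^2 = 80.
Assume L[j] = 2·7^j − 2·3^j for all 1 ≤ j ≤ m, where m ≥ 2.
Then L[m+1] = 10L[m] − 21L[m−1] = 10·(2·7^m − 2·3^m) − 21·(2·7^{m−1} − 2·3^{m−1}) = 2·(10·7 − 21)7^{m−1} − 2·(10·3 − 21)3^{m−1} = 98·7^{m−1} − 18·3^{m−1} = 2·7^{m+1} − 2·3^{m+1}.
So the formula holds for m+1, and by strong induction L[n] = 2·7^n − 2·3^n for all n ≥ 1.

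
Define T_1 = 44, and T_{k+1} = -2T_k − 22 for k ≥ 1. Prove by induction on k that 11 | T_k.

Base case: T_1 = 44 = 11·4, so 11 | T_1.
Assume 11 | T_j, so T_j = 11t for some integer t.
Then T_{j+1} = -2T_j − 22 = -2·(11t) − 22 = 11(-2t − 2), so 11 | T_{j+1}.
By induction, 11 | T_k for all k ≥ 1.

11 | T_k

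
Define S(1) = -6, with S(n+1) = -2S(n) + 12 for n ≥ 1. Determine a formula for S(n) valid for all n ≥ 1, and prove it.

Claim: S(n) = 5·(-2)^n + 4.

Base case: S(1) = -6, and 5·(-2)^1 + 4 = -10 + 4 = -6.
Assume S(j) = 5·(-2)^j + 4 for some j ≥ 1.
Then S(j+1) = -2S(j) + 12 = -2·(5·(-2)^j + 4) + 12 = -10·(-2)^j − 8 + 12 = 5·(-2)^{j+1} + 4.
This completes the inductive step, so S(n) = 5·(-2)^n + 4 for all n ≥ 1.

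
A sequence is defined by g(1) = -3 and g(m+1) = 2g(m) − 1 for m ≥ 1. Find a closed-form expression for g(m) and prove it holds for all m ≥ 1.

Claim: g(m) = -2^{m+1} + 1.

Base case: g(1) = -3, and -2^{1+1} + 1 = -4 + 1 = -3.
Assume g(j) = -2^{j+1} + 1 for some j ≥ 1.
Then g(j+1) = 2g(j) − 1 = 2·(-2^{j+1} + 1) − 1 = -2^{j+2} + 2 − 1 = -2^{j+2} + 1.
So the formula holds for j+1, and by induction g(m) = -2^{m+1} + 1 for all m ≥ 1.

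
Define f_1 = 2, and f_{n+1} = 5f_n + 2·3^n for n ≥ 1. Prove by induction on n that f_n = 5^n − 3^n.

Base case: f_1 = 2, and 5^1 − 3^1 = 5 − 3 = 2.
Assume f_k = 5^k − 3^k for some k ≥ 1.
Then f_{k+1} = 5f_k + 2·3^k = 5·(5^k − 3^k) + 2·3^k = 5^{k+1} − 5·3^k + 2·3^k = 5^{k+1} − 3·3^k = 5^{k+1} − 3^{k+1}.
Hence f_n = 5^n − 3^n for every n ≥ 1, by induction.

f_n = 5^n − 3^n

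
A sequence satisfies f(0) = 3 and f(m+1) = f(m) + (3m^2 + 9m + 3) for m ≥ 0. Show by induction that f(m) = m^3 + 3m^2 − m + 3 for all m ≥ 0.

Base case: f(0) = 3, and 0^3 + 3·0^2 − 0 + 3 = 3.
Assume f(k) = k^3 + 3k^2 − k + 3.
Then f(k+1) = f(k) + (3k^2 + 9k + 3) = (k^3 + 3k^2 − k + 3) + (3k^2 + 9k + 3) = k^3 + 6k^2 + 8k + 6,
and (k+1)^3 + 3·(k+1)^2 − (k+1) + 3 = k^3 + 6k^2 + 8k + 6.
This completes the inductive step, so f(m) = m^3 + 3m^2 − m + 3 for all m ≥ 0.

f(m) = m^3 + 3m^2 − m + 3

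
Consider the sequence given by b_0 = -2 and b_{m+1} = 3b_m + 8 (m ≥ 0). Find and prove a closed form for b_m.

Claim: b_m = 2·3^m − 4.

Base case: b_0 = -2, and 2·3^0 − 4 = 2 − 4 = -2.
Assume b_j = 2·3^j − 4 for some j ≥ 0.
Then b_{j+1} = 3b_j + 8 = 3·(2·3^j − 4) + 8 = 6·3^j − 12 + 8 = 2·3^{j+1} − 4.
This completes the inductive step, so b_m = 2·3^m − 4 for all m ≥ 0.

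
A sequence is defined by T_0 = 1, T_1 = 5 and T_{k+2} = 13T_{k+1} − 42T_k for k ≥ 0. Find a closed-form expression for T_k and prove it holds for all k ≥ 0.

Claim: T_k = -7^k + 2·6^k.

Base cases: T_0 = 1 and -7^0 + 2·6^0 = 1; T_1 = 5 and -7^1 + 2·6^1 = 5.
Assume T_j = -7^j + 2·6^j for all 0 ≤ j ≤ m, where m ≥ 1.
Then T_{m+1} = 13T_m − 42T_{m−1} = 13·(-7^m + 2·6^m) − 42·(-7^{m−1} + 2·6^{m−1}) = -(13·7 − 42)7^{m−1} + 2·(13·6 − 42)6^{m−1} = -49·7^{m−1} + 72·6^{m−1} = -7^{m+1} + 2·6^{m+1}.
This completes the inductive step, so T_k = -7^k + 2·6^k for all k ≥ 0.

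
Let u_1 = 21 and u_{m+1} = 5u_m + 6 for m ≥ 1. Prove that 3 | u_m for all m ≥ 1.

Base case: u_1 = 21 = 3·7, so 3 | u_1.
Assume 3 | u_k, so u_k = 3t for some integer t.
Then u_{k+1} = 5u_k + 6 = 5·(3t) + 6 = 3(5t + 2), so 3 | u_{k+1}.
So the property holds for k+1, and by induction 3 | u_m for all m ≥ 1.

3 | u_m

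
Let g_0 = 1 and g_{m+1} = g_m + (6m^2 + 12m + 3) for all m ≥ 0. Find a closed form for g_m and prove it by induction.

Claim: g_m = 2m^3 + 3m^2 − 2m + 1.

Base case: g_0 = 1, and 2·0^3 + 3·0^2 − 2·0 + 1 = 1.
Assume g_j = 2j^3 + 3j^2 − 2j + 1.
Then g_{j+1} = g_j + (6j^2 + 12j + 3) = (2j^3 + 3j^2 − 2j + 1) + (6j^2 + 12j + 3) = 2j^3 + 9j^2 + 10j + 4,
and 2·(j+1)^3 + 3·(j+1)^2 − 2·(j+1) + 1 = 2j^3 + 9j^2 + 10j + 4.
By induction, g_m = 2m^3 + 3m^2 − 2m + 1 for all m ≥ 0.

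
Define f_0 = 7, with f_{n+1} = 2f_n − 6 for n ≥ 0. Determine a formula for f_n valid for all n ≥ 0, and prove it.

Claim: f_n = 2^n + 6.

Base case: f_0 = 7, and 2^0 + 6 = 1 + 6 = 7.
Assume f_j = 2^j + 6 for some j ≥ 0.
Then f_{j+1} = 2f_j − 6 = 2·(2^j + 6) − 6 = 2^{j+1} + 12 − 6 = 2^{j+1} + 6.
By induction, f_n = 2^n + 6 for all n ≥ 0.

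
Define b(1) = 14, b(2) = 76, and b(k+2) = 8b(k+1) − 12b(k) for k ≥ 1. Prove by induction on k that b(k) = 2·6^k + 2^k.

Base cases: b(1) = 14 and 2·6^1 + 2^1 = 14; b(2) = 76 and 2·6^2 + 2^2 = 76.
Assume b(i) = 2·6^i + 2^i for all 1 ≤ i ≤ j, where j ≥ 2.
Then b(j+1) = 8b(j) − 12b(j−1) = 8·(2·6^j + 2^j) − 12·(2·6^{j−1} + 2^{j−1}) = 2·(8·6 − 12)6^{j−1} + (8·2 − 12)2^{j−1} = 72·6^{j−1} + 4·2^{j−1} = 2·6^{j+1} + 2^{j+1}.
This completes the inductive step, so b(k) = 2·6^k + 2^k for all k ≥ 1.

b(k) = 2·6^k + 2^k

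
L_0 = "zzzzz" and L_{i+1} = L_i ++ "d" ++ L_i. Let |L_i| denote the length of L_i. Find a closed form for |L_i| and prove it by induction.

Claim: |L_i| = 6·2^i − 1.

Base case: |L_0| = 5, and 6·2^0 − 1 = 5.
Assume |L_r| = 6·2^r − 1.
Then |L_{r+1}| = |L_r| + 1 + |L_r| = 2|L_r| + 1 = 2(6·2^r − 1) + 1 = 6·2^{r+1} − 2 + 1 = 6·2^{r+1} − 1.
This completes the inductive step, so |L_i| = 6·2^i − 1 for all i ≥ 0.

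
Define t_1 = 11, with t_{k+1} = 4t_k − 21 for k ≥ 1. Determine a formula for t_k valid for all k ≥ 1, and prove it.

Claim: t_k = 4^k + 7.

Base case: t_1 = 11, and 4^1 + 7 = 4 + 7 = 11.
Assume t_m = 4^m + 7 for some m ≥ 1.
Then t_{m+1} = 4t_m − 21 = 4·(4^m + 7) − 21 = 4^{m+1} + 28 − 21 = 4^{m+1} + 7.
Hence t_k = 4^k + 7 for every k ≥ 1, by induction.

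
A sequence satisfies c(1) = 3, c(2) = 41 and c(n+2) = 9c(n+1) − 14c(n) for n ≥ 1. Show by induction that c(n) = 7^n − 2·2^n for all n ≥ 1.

Base cases: c(1) = 3 and 7^1 − 2·2^1 = 3; c(2) = 41 and 7^2 − 2·2^2 = 41.
Assume c(j) = 7^j − 2·2^j for all 1 ≤ j ≤ m, where m ≥ 2.
Then c(m+1) = 9c(m) − 14c(m−1) = 9·(7^m − 2·2^m) − 14·(7^{m−1} − 2·2^{m−1}) = (9·7 − 14)7^{m−1} − 2·(9·2 − 14)2^{m−1} = 49·7^{m−1} − 8·2^{m−1} = 7^{m+1} − 2·2^{m+1}.
By strong induction, c(n) = 7^n − 2·2^n for all n ≥ 1.

c(n) = 7^n − 2·2^n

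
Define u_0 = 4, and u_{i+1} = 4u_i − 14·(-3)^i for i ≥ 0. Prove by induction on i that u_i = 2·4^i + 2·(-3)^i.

Base case: u_0 = 4, and 2·4^0 + 2·(-3)^0 = 2 + 2 = 4.
Assume u_k = 2·4^k + 2·(-3)^k for some k ≥ 0.
Then u_{k+1} = 4u_k − 14·(-3)^k = 4·(2·4^k + 2·(-3)^k) − 14·(-3)^k = 2·4^{k+1} + 8·(-3)^k − 14·(-3)^k = 2·4^{k+1} − 6·(-3)^k = 2·4^{k+1} + 2·(-3)^{k+1}.
This completes the inductive step, so u_i = 2·4^i + 2·(-3)^i for all i ≥ 0.

u_i = 2·4^i + 2·(-3)^i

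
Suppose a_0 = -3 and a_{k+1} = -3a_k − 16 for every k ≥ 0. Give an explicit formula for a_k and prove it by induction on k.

Claim: a_k = (-3)^k − 4.

Base case: a_0 = -3, and (-3)^0 − 4 = 1 − 4 = -3.
Assume a_j = (-3)^j − 4 for some j ≥ 0.
Then a_{j+1} = -3a_j − 16 = -3·((-3)^j − 4) − 16 = -3·(-3)^j + 12 − 16 = (-3)^{j+1} − 4.
So the formula holds for j+1, and by induction a_k = (-3)^k − 4 for all k ≥ 0.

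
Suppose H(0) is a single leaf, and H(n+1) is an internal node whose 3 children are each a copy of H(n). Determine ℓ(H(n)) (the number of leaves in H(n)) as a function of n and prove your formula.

Claim: ℓ(H(n)) = 3^n.

Base case: ℓ(H(0)) = 1, and 3^0 = 1.
Assume ℓ(H(r)) = 3^r.
Then ℓ(H(r+1)) = 3·ℓ(H(r)) = 3·3^r = 3^{r+1}.
By induction, ℓ(H(n)) = 3^n for all n ≥ 0.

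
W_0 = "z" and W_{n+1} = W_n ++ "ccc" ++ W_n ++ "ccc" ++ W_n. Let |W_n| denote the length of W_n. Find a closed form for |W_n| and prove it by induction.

Claim: |W_n| = 4·3^n − 3.

Base case: |W_0| = 1, and 4·3^0 − 3 = 1.
Assume |W_k| = 4·3^k − 3.
Then |W_{k+1}| = 3|W_k| + 6 = 3(4·3^k − 3) + 6 = 4·3^{k+1} − 9 + 6 = 4·3^{k+1} − 3.
By induction, |W_n| = 4·3^n − 3 for all n ≥ 0.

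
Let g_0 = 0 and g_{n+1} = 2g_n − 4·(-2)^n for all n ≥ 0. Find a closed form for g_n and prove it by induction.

Claim: g_n = -2^n + (-2)^n.

Base case: g_0 = 0, and -2^0 + (-2)^0 = -1 + 1 = 0.
Assume g_j = -2^j + (-2)^j for some j ≥ 0.
Then g_{j+1} = 2g_j − 4·(-2)^j = 2·(-2^j + (-2)^j) − 4·(-2)^j = -2^{j+1} + 2·(-2)^j − 4·(-2)^j = -2^{j+1} − 2·(-2)^j = -2^{j+1} + (-2)^{j+1}.
So the formula holds for j+1, and by induction g_n = -2^n + (-2)^n for all n ≥ 0.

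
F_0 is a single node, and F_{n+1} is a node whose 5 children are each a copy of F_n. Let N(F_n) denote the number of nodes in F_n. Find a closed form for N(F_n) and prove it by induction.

Claim: N(F_n) = (5^{n+1} − 1)/4.

Base case: N(F_0) = 1, and (5^{0+1} − 1)/4 = 1.
Assume N(F_k) = (5^{k+1} − 1)/4.
Then N(F_{k+1}) = 1 + 5N(F_k) = 1 + 5·(5^{k+1} − 1)/4 = 1 + (5^{k+2} − 5)/4 = (4 + 5^{k+2} − 5)/4 = (5^{k+2} − 1)/4.
Hence N(F_n) = (5^{n+1} − 1)/4 for every n ≥ 0, by induction.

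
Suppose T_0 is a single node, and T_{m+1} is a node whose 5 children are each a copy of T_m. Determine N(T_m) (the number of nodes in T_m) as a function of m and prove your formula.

Claim: N(T_m) = (5^{m+1} − 1)/4.

Base case: N(T_0) = 1, and (5^{0+1} − 1)/4 = 1.
Assume N(T_k) = (5^{k+1} − 1)/4.
Then N(T_{k+1}) = 1 + 5N(T_k) = 1 + 5·(5^{k+1} − 1)/4 = 1 + (5^{k+2} − 5)/4 = (4 + 5^{k+2} − 5)/4 = (5^{k+2} − 1)/4.
By induction, N(T_m) = (5^{m+1} − 1)/4 for all m ≥ 0.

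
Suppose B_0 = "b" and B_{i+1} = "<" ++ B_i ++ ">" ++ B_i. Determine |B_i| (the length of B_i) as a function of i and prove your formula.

Claim: |B_i| = 3·2^i − 2.

Base case: |B_0| = 1, and 3·2^0 − 2 = 1.
Assume |B_j| = 3·2^j − 2.
Then |B_{j+1}| = 1 + |B_j| + 1 + |B_j| = 2|B_j| + 2 = 2(3·2^j − 2) + 2 = 3·2^{j+1} − 4 + 2 = 3·2^{j+1} − 2.
This completes the inductive step, so |B_i| = 3·2^i − 2 for all i ≥ 0.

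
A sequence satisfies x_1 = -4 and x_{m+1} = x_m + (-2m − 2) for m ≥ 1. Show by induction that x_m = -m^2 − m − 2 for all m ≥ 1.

Base case: x_1 = -4, and -1^2 − 1 − 2 = -4.
Assume x_j = -j^2 − j − 2.
Then x_{j+1} = x_j + (-2j − 2) = (-j^2 − j − 2) + (-2j − 2) = -j^2 − 3j − 4,
and -(j+1)^2 − (j+1) − 2 = -j^2 − 3j − 4.
This completes the inductive step, so x_m = -m^2 − m − 2 for all m ≥ 1.

x_m = -m^2 − m − 2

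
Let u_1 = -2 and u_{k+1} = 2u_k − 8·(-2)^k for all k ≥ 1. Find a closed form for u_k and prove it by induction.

Claim: u_k = 2^k + 2·(-2)^k.

Base case: u_1 = -2, and 2^1 + 2·(-2)^1 = 2 − 4 = -2.
Assume u_m = 2^m + 2·(-2)^m for some m ≥ 1.
Then u_{m+1} = 2u_m − 8·(-2)^m = 2·(2^m + 2·(-2)^m) − 8·(-2)^m = 2^{m+1} + 4·(-2)^m − 8·(-2)^m = 2^{m+1} − 4·(-2)^m = 2^{m+1} + 2·(-2)^{m+1}.
This completes the inductive step, so u_k = 2^k + 2·(-2)^k for all k ≥ 1.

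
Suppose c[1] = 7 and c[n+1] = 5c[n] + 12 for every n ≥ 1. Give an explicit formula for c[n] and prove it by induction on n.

Claim: c[n] = 2·5^n − 3.

Base case: c[1] = 7, and 2·5^1 − 3 = 10 − 3 = 7.
Assume c[j] = 2·5^j − 3 for some j ≥ 1.
Then c[j+1] = 5c[j] + 12 = 5·(2·5^j − 3) + 12 = 10·5^j − 15 + 12 = 2·5^{j+1} − 3.
This completes the inductive step, so c[n] = 2·5^n − 3 for all n ≥ 1.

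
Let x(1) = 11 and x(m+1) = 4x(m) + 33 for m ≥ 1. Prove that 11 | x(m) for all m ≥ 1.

Base case: x(1) = 11 = 11·1, so 11 | x(1).
Assume 11 | x(j), so x(j) = 11t for some integer t.
Then x(j+1) = 4x(j) + 33 = 4·(11t) + 33 = 11(4t + 3), so 11 | x(j+1).
This completes the inductive step, so 11 | x(m) for all m ≥ 1.

11 | x(m)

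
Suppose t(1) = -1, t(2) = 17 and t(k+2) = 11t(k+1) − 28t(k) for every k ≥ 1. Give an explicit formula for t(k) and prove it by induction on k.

Claim: t(k) = 7^k − 2·4^k.

Base cases: t(1) = -1 and 7^1 − 2·4^1 = -1; t(2) = 17 and 7^2 − 2·4^2 = 17.
Assume t(i) = 7^i − 2·4^i for all 1 ≤ i ≤ j, where j ≥ 2.
Then t(j+1) = 11t(j) − 28t(j−1) = 11·(7^j − 2·4^j) − 28·(7^{j−1} − 2·4^{j−1}) = (11·7 − 28)7^{j−1} − 2·(11·4 − 28)4^{j−1} = 49·7^{j−1} − 32·4^{j−1} = 7^{j+1} − 2·4^{j+1}.
Hence t(k) = 7^k − 2·4^k for every k ≥ 1, by strong induction.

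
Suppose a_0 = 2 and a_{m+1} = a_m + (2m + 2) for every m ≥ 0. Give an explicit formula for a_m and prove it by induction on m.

Claim: a_m = m^2 + m + 2.

Base case: a_0 = 2, and 0^2 + 0 + 2 = 2.
Assume a_j = j^2 + j + 2.
Then a_{j+1} = a_j + (2j + 2) = (j^2 + j + 2) + (2j + 2) = j^2 + 3j + 4,
and (j+1)^2 + (j+1) + 2 = j^2 + 3j + 4.
Hence a_m = m^2 + m + 2 for every m ≥ 0, by induction.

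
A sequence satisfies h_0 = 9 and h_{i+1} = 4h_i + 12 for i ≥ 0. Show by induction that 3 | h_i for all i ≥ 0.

Base case: h_0 = 9 = 3·3, so 3 | h_0.
Assume 3 | h_m, so h_m = 3t for some integer t.
Then h_{m+1} = 4h_m + 12 = 4·(3t) + 12 = 3(4t + 4), so 3 | h_{m+1}.
Hence 3 | h_i for every i ≥ 0, by induction.

3 | h_i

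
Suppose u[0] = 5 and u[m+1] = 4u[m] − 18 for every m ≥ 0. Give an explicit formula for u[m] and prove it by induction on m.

Claim: u[m] = -4^m + 6.

Base case: u[0] = 5, and -4^0 + 6 = -1 + 6 = 5.
Assume u[j] = -4^j + 6 for some j ≥ 0.
Then u[j+1] = 4u[j] − 18 = 4·(-4^j + 6) − 18 = -4^{j+1} + 24 − 18 = -4^{j+1} + 6.
Hence u[m] = -4^m + 6 for every m ≥ 0, by induction.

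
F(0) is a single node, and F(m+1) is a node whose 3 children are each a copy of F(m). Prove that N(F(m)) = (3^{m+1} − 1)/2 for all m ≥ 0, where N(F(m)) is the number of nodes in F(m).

Base case: N(F(0)) = 1, and (3^{0+1} − 1)/2 = 1.
Assume N(F(r)) = (3^{r+1} − 1)/2.
Then N(F(r+1)) = 1 + 3N(F(r)) = 1 + 3·(3^{r+1} − 1)/2 = 1 + (3^{r+2} − 3)/2 = (2 + 3^{r+2} − 3)/2 = (3^{r+2} − 1)/2.
So the formula holds for r+1, and by induction N(F(m)) = (3^{m+1} − 1)/2 for all m ≥ 0.

N(F(m)) = (3^{m+1} − 1)/2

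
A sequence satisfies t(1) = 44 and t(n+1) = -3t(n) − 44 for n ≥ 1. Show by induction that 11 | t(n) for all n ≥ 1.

Base case: t(1) = 44 = 11·4, so 11 | t(1).
Assume 11 | t(m), so t(m) = 11s for some integer s.
Then t(m+1) = -3t(m) − 44 = -3·(11s) − 44 = 11(-3s − 4), so 11 | t(m+1).
So the property holds for m+1, and by induction 11 | t(n) for all n ≥ 1.

11 | t(n)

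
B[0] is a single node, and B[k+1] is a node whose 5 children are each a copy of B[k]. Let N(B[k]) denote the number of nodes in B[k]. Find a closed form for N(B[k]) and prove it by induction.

Claim: N(B[k]) = (5^{k+1} − 1)/4.

Base case: N(B[0]) = 1, and (5^{0+1} − 1)/4 = 1.
Assume N(B[m]) = (5^{m+1} − 1)/4.
Then N(B[m+1]) = 1 + 5N(B[m]) = 1 + 5·(5^{m+1} − 1)/4 = 1 + (5^{m+2} − 5)/4 = (4 + 5^{m+2} − 5)/4 = (5^{m+2} − 1)/4.
Hence N(B[k]) = (5^{k+1} − 1)/4 for every k ≥ 0, by induction.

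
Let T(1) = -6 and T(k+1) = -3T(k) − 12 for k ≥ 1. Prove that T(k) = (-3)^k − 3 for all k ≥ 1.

Base case: T(1) = -6, and (-3)^1 − 3 = -3 − 3 = -6.
Assume T(j) = (-3)^j − 3 for some j ≥ 1.
Then T(j+1) = -3T(j) − 12 = -3·((-3)^j − 3) − 12 = -3·(-3)^j + 9 − 12 = (-3)^{j+1} − 3.
By induction, T(k) = (-3)^k − 3 for all k ≥ 1.

T(k) = (-3)^k − 3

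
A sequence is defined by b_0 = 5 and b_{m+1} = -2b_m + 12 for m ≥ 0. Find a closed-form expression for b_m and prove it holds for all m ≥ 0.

Claim: b_m = (-2)^m + 4.

Base case: b_0 = 5, and (-2)^0 + 4 = 1 + 4 = 5.
Assume b_r = (-2)^r + 4 for some r ≥ 0.
Then b_{r+1} = -2b_r + 12 = -2·((-2)^r + 4) + 12 = -2·(-2)^r − 8 + 12 = (-2)^{r+1} + 4.
Hence b_m = (-2)^m + 4 for every m ≥ 0, by induction.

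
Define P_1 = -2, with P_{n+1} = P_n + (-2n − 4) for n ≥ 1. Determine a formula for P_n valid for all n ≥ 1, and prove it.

Claim: P_n = -n^2 − 3n + 2.

Base case: P_1 = -2, and -1^2 − 3·1 + 2 = -2.
Assume P_k = -k^2 − 3k + 2.
Then P_{k+1} = P_k + (-2k − 4) = (-k^2 − 3k + 2) + (-2k − 4) = -k^2 − 5k − 2,
and -(k+1)^2 − 3·(k+1) + 2 = -k^2 − 5k − 2.
This completes the inductive step, so P_n = -n^2 − 3n + 2 for all n ≥ 1.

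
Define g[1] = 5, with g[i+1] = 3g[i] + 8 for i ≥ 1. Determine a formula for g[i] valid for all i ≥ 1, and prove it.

Claim: g[i] = 3^{i+1} − 4.

Base case: g[1] = 5, and 3^{1+1} − 4 = 9 − 4 = 5.
Assume g[r] = 3^{r+1} − 4 for some r ≥ 1.
Then g[r+1] = 3g[r] + 8 = 3·(3^{r+1} − 4) + 8 = 3^{r+2} − 12 + 8 = 3^{r+2} − 4.
This completes the inductive step, so g[i] = 3^{i+1} − 4 for all i ≥ 1.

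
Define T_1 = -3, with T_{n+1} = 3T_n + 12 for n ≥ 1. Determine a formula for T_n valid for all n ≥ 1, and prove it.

Claim: T_n = 3^n − 6.

Base case: T_1 = -3, and 3^1 − 6 = 3 − 6 = -3.
Assume T_m = 3^m − 6 for some m ≥ 1.
Then T_{m+1} = 3T_m + 12 = 3·(3^m − 6) + 12 = 3^{m+1} − 18 + 12 = 3^{m+1} − 6.
Hence T_n = 3^n − 6 for every n ≥ 1, by induction.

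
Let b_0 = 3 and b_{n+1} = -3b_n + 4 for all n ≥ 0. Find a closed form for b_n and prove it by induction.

Claim: b_n = 2·(-3)^n + 1.

Base case: b_0 = 3, and 2·(-3)^0 + 1 = 2 + 1 = 3.
Assume b_r = 2·(-3)^r + 1 for some r ≥ 0.
Then b_{r+1} = -3b_r + 4 = -3·(2·(-3)^r + 1) + 4 = -6·(-3)^r − 3 + 4 = 2·(-3)^{r+1} + 1.
By induction, b_n = 2·(-3)^n + 1 for all n ≥ 0.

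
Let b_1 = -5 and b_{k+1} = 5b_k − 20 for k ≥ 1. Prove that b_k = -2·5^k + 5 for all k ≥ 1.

Base case: b_1 = -5, and -2·5^1 + 5 = -10 + 5 = -5.
Assume b_j = -2·5^j + 5 for some j ≥ 1.
Then b_{j+1} = 5b_j − 20 = 5·(-2·5^j + 5) − 20 = -10·5^j + 25 − 20 = -2·5^{j+1} + 5.
By induction, b_k = -2·5^k + 5 for all k ≥ 1.

b_k = -2·5^k + 5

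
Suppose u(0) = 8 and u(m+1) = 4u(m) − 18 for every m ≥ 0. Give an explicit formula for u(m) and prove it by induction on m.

Claim: u(m) = 2·4^m + 6.

Base case: u(0) = 8, and 2·4^0 + 6 = 2 + 6 = 8.
Assume u(r) = 2·4^r + 6 for some r ≥ 0.
Then u(r+1) = 4u(r) − 18 = 4·(2·4^r + 6) − 18 = 8·4^r + 24 − 18 = 2·4^{r+1} + 6.
This completes the inductive step, so u(m) = 2·4^m + 6 for all m ≥ 0.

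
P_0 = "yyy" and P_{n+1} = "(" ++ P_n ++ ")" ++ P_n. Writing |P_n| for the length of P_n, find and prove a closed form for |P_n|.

Claim: |P_n| = 5·2^n − 2.

Base case: |P_0| = 3, and 5·2^0 − 2 = 3.
Assume |P_j| = 5·2^j − 2.
Then |P_{j+1}| = 1 + |P_j| + 1 + |P_j| = 2|P_j| + 2 = 2(5·2^j − 2) + 2 = 5·2^{j+1} − 4 + 2 = 5·2^{j+1} − 2.
By induction, |P_n| = 5·2^n − 2 for all n ≥ 0.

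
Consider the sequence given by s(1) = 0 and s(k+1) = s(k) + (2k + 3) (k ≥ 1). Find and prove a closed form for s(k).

Claim: s(k) = k^2 + 2k − 3.

Base case: s(1) = 0, and 1^2 + 2·1 − 3 = 0.
Assume s(j) = j^2 + 2j − 3.
Then s(j+1) = s(j) + (2j + 3) = (j^2 + 2j − 3) + (2j + 3) = j^2 + 4j,
and (j+1)^2 + 2·(j+1) − 3 = j^2 + 4j.
Hence s(k) = k^2 + 2k − 3 for every k ≥ 1, by induction.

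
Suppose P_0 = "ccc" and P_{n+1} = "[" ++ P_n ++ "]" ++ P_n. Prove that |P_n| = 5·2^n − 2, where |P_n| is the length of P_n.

Base case: |P_0| = 3, and 5·2^0 − 2 = 3.
Assume |P_r| = 5·2^r − 2.
Then |P_{r+1}| = 1 + |P_r| + 1 + |P_r| = 2|P_r| + 2 = 2(5·2^r − 2) + 2 = 5·2^{r+1} − 4 + 2 = 5·2^{r+1} − 2.
This completes the inductive step, so |P_n| = 5·2^n − 2 for all n ≥ 0.

|P_n| = 5·2^n − 2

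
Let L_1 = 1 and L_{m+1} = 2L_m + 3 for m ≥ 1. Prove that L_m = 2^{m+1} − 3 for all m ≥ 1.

Base case: L_1 = 1, and 2^{1+1} − 3 = 4 − 3 = 1.
Assume L_k = 2^{k+1} − 3 for some k ≥ 1.
Then L_{k+1} = 2L_k + 3 = 2·(2^{k+1} − 3) + 3 = 2^{k+2} − 6 + 3 = 2^{k+2} − 3.
This completes the inductive step, so L_m = 2^{m+1} − 3 for all m ≥ 1.

L_m = 2^{m+1} − 3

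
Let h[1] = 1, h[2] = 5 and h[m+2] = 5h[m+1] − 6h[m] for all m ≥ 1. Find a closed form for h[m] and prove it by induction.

Claim: h[m] = 3^m − 2^m.

Base cases: h[1] = 1 and 3^1 − 2^1 = 1; h[2] = 5 and 3^2 − 2^2 = 5.
Assume h[i] = 3^i − 2^i for all 1 ≤ i ≤ j, where j ≥ 2.
Then h[j+1] = 5h[j] − 6h[j−1] = 5·(3^j − 2^j) − 6·(3^{j−1} − 2^{j−1}) = (5·3 − 6)3^{j−1} − (5·2 − 6)2^{j−1} = 9·3^{j−1} − 4·2^{j−1} = 3^{j+1} − 2^{j+1}.
This completes the inductive step, so h[m] = 3^m − 2^m for all m ≥ 1.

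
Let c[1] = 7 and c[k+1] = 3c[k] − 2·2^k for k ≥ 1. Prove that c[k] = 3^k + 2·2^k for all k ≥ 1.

Base case: c[1] = 7, and 3^1 + 2·2^1 = 3 + 4 = 7.
Assume c[m] = 3^m + 2·2^m for some m ≥ 1.
Then c[m+1] = 3c[m] − 2·2^m = 3·(3^m + 2·2^m) − 2·2^m = 3^{m+1} + 6·2^m − 2·2^m = 3^{m+1} + 4·2^m = 3^{m+1} + 2·2^{m+1}.
Hence c[k] = 3^k + 2·2^k for every k ≥ 1, by induction.

c[k] = 3^k + 2·2^k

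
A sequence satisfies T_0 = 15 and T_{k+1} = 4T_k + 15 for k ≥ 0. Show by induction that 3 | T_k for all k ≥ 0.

Base case: T_0 = 15 = 3·5, so 3 | T_0.
Assume 3 | T_m, so T_m = 3t for some integer t.
Then T_{m+1} = 4T_m + 15 = 4·(3t) + 15 = 3(4t + 5), so 3 | T_{m+1}.
Hence 3 | T_k for every k ≥ 0, by induction.

3 | T_k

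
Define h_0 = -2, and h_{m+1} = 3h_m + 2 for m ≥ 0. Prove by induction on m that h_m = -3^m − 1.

Base case: h_0 = -2, and -3^0 − 1 = -1 − 1 = -2.
Assume h_r = -3^r − 1 for some r ≥ 0.
Then h_{r+1} = 3h_r + 2 = 3·(-3^r − 1) + 2 = -3^{r+1} − 3 + 2 = -3^{r+1} − 1.
This completes the inductive step, so h_m = -3^m − 1 for all m ≥ 0.

h_m = -3^m − 1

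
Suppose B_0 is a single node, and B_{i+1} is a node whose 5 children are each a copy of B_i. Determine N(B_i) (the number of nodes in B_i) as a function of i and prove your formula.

Claim: N(B_i) = (5^{i+1} − 1)/4.

Base case: N(B_0) = 1, and (5^{0+1} − 1)/4 = 1.
Assume N(B_k) = (5^{k+1} − 1)/4.
Then N(B_{k+1}) = 1 + 5N(B_k) = 1 + 5·(5^{k+1} − 1)/4 = 1 + (5^{k+2} − 5)/4 = (4 + 5^{k+2} − 5)/4 = (5^{k+2} − 1)/4.
By induction, N(B_i) = (5^{i+1} − 1)/4 for all i ≥ 0.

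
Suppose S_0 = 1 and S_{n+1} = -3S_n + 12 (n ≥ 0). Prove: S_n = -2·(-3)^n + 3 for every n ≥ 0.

Base case: S_0 = 1, and -2·(-3)^0 + 3 = -2 + 3 = 1.
Assume S_r = -2·(-3)^r + 3 for some r ≥ 0.
Then S_{r+1} = -3S_r + 12 = -3·(-2·(-3)^r + 3) + 12 = 6·(-3)^r − 9 + 12 = -2·(-3)^{r+1} + 3.
Hence S_n = -2·(-3)^n + 3 for every n ≥ 0, by induction.

S_n = -2·(-3)^n + 3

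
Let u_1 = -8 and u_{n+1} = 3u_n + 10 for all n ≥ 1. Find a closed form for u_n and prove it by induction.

Claim: u_n = -3^n − 5.

Base case: u_1 = -8, and -3^1 − 5 = -3 − 5 = -8.
Assume u_k = -3^k − 5 for some k ≥ 1.
Then u_{k+1} = 3u_k + 10 = 3·(-3^k − 5) + 10 = -3^{k+1} − 15 + 10 = -3^{k+1} − 5.
So the formula holds for k+1, and by induction u_n = -3^n − 5 for all n ≥ 1.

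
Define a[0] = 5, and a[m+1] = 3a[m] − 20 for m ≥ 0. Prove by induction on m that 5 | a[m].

Base case: a[0] = 5 = 5·1, so 5 | a[0].
Assume 5 | a[j], so a[j] = 5t for some integer t.
Then a[j+1] = 3a[j] − 20 = 3·(5t) − 20 = 5(3t − 4), so 5 | a[j+1].
So the property holds for j+1, and by induction 5 | a[m] for all m ≥ 0.

5 | a[m]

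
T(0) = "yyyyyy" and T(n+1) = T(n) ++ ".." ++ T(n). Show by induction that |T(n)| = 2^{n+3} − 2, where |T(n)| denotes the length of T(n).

Base case: |T(0)| = 6, and 2^{0+3} − 2 = 6.
Assume |T(j)| = 2^{j+3} − 2.
Then |T(j+1)| = |T(j)| + 2 + |T(j)| = 2|T(j)| + 2 = 2(2^{j+3} − 2) + 2 = 2^{j+1+3} − 4 + 2 = 2^{j+1+3} − 2.
By induction, |T(n)| = 2^{n+3} − 2 for all n ≥ 0.

|T(n)| = 2^{n+3} − 2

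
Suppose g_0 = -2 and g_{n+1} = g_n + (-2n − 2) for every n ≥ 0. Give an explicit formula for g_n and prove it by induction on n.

Claim: g_n = -n^2 − n − 2.

Base case: g_0 = -2, and -0^2 − 0 − 2 = -2.
Assume g_k = -k^2 − k − 2.
Then g_{k+1} = g_k + (-2k − 2) = (-k^2 − k − 2) + (-2k − 2) = -k^2 − 3k − 4,
and -(k+1)^2 − (k+1) − 2 = -k^2 − 3k − 4.
Hence g_n = -n^2 − n − 2 for every n ≥ 0, by induction.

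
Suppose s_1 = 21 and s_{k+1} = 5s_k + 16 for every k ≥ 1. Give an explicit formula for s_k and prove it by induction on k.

Claim: s_k = 5^{k+1} − 4.

Base case: s_1 = 21, and 5^{1+1} − 4 = 25 − 4 = 21.
Assume s_m = 5^{m+1} − 4 for some m ≥ 1.
Then s_{m+1} = 5s_m + 16 = 5·(5^{m+1} − 4) + 16 = 5^{m+2} − 20 + 16 = 5^{m+2} − 4.
So the formula holds for m+1, and by induction s_k = 5^{k+1} − 4 for all k ≥ 1.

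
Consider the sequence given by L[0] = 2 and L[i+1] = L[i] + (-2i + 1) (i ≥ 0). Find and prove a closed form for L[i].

Claim: L[i] = -i^2 + 2i + 2.

Base case: L[0] = 2, and -0^2 + 2·0 + 2 = 2.
Assume L[j] = -j^2 + 2j + 2.
Then L[j+1] = L[j] + (-2j + 1) = (-j^2 + 2j + 2) + (-2j + 1) = -j^2 + 3,
and -(j+1)^2 + 2·(j+1) + 2 = -j^2 + 3.
By induction, L[i] = -i^2 + 2i + 2 for all i ≥ 0.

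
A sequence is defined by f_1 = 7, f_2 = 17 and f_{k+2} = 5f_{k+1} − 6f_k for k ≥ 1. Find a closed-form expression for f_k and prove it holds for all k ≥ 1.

Claim: f_k = 3^k + 2·2^k.

Base cases: f_1 = 7 and 3^1 + 2·2^1 = 7; f_2 = 17 and 3^2 + 2·2^2 = 17.
Assume f_i = 3^i + 2·2^i for all 1 ≤ i ≤ j, where j ≥ 2.
Then f_{j+1} = 5f_j − 6f_{j−1} = 5·(3^j + 2·2^j) − 6·(3^{j−1} + 2·2^{j−1}) = (5·3 − 6)3^{j−1} + 2·(5·2 − 6)2^{j−1} = 9·3^{j−1} + 8·2^{j−1} = 3^{j+1} + 2·2^{j+1}.
Hence f_k = 3^k + 2·2^k for every k ≥ 1, by strong induction.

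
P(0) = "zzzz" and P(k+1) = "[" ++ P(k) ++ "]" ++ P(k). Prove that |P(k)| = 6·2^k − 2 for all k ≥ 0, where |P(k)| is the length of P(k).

Base case: |P(0)| = 4, and 6·2^0 − 2 = 4.
Assume |P(j)| = 6·2^j − 2.
Then |P(j+1)| = 1 + |P(j)| + 1 + |P(j)| = 2|P(j)| + 2 = 2(6·2^j − 2) + 2 = 6·2^{j+1} − 4 + 2 = 6·2^{j+1} − 2.
Hence |P(k)| = 6·2^k − 2 for every k ≥ 0, by induction.

|P(k)| = 6·2^k − 2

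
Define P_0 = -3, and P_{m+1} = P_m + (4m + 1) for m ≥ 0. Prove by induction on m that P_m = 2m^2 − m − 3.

Base case: P_0 = -3, and 2·0^2 − 0 − 3 = -3.
Assume P_j = 2j^2 − j − 3.
Then P_{j+1} = P_j + (4j + 1) = (2j^2 − j − 3) + (4j + 1) = 2j^2 + 3j − 2,
and 2·(j+1)^2 − (j+1) − 3 = 2j^2 + 3j − 2.
Hence P_m = 2m^2 − m − 3 for every m ≥ 0, by induction.

P_m = 2m^2 − m − 3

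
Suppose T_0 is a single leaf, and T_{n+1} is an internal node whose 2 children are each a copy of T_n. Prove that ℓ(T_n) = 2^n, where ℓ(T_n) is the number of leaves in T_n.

Base case: ℓ(T_0) = 1, and 2^0 = 1.
Assume ℓ(T_k) = 2^k.
Then ℓ(T_{k+1}) = 2·ℓ(T_k) = 2·2^k = 2^{k+1}.
So the formula holds for k+1, and by induction ℓ(T_n) = 2^n for all n ≥ 0.

ℓ(T_n) = 2^n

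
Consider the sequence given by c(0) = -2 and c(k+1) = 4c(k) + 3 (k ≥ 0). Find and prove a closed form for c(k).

Claim: c(k) = -4^k − 1.

Base case: c(0) = -2, and -4^0 − 1 = -1 − 1 = -2.
Assume c(r) = -4^r − 1 for some r ≥ 0.
Then c(r+1) = 4c(r) + 3 = 4·(-4^r − 1) + 3 = -4^{r+1} − 4 + 3 = -4^{r+1} − 1.
So the formula holds for r+1, and by induction c(k) = -4^k − 1 for all k ≥ 0.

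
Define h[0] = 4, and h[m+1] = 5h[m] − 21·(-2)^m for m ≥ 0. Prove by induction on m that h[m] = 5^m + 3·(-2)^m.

Base case: h[0] = 4, and 5^0 + 3·(-2)^0 = 1 + 3 = 4.
Assume h[k] = 5^k + 3·(-2)^k for some k ≥ 0.
Then h[k+1] = 5h[k] − 21·(-2)^k = 5·(5^k + 3·(-2)^k) − 21·(-2)^k = 5^{k+1} + 15·(-2)^k − 21·(-2)^k = 5^{k+1} − 6·(-2)^k = 5^{k+1} + 3·(-2)^{k+1}.
So the formula holds for k+1, and by induction h[m] = 5^m + 3·(-2)^m for all m ≥ 0.

h[m] = 5^m + 3·(-2)^m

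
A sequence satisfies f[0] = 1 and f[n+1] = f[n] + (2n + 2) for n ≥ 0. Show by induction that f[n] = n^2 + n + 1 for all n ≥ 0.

Base case: f[0] = 1, and 0^2 + 0 + 1 = 1.
Assume f[k] = k^2 + k + 1.
Then f[k+1] = f[k] + (2k + 2) = (k^2 + k + 1) + (2k + 2) = k^2 + 3k + 3,
and (k+1)^2 + (k+1) + 1 = k^2 + 3k + 3.
This completes the inductive step, so f[n] = n^2 + n + 1 for all n ≥ 0.

f[n] = n^2 + n + 1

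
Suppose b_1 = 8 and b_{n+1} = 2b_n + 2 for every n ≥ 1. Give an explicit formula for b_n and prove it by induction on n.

Claim: b_n = 5·2^n − 2.

Base case: b_1 = 8, and 5·2^1 − 2 = 10 − 2 = 8.
Assume b_k = 5·2^k − 2 for some k ≥ 1.
Then b_{k+1} = 2b_k + 2 = 2·(5·2^k − 2) + 2 = 10·2^k − 4 + 2 = 5·2^{k+1} − 2.
So the formula holds for k+1, and by induction b_n = 5·2^n − 2 for all n ≥ 1.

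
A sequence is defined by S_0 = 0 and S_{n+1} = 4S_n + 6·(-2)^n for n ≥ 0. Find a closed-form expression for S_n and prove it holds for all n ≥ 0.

Claim: S_n = 4^n − (-2)^n.

Base case: S_0 = 0, and 4^0 − (-2)^0 = 1 − 1 = 0.
Assume S_j = 4^j − (-2)^j for some j ≥ 0.
Then S_{j+1} = 4S_j + 6·(-2)^j = 4·(4^j − (-2)^j) + 6·(-2)^j = 4^{j+1} − 4·(-2)^j + 6·(-2)^j = 4^{j+1} + 2·(-2)^j = 4^{j+1} − (-2)^{j+1}.
This completes the inductive step, so S_n = 4^n − (-2)^n for all n ≥ 0.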